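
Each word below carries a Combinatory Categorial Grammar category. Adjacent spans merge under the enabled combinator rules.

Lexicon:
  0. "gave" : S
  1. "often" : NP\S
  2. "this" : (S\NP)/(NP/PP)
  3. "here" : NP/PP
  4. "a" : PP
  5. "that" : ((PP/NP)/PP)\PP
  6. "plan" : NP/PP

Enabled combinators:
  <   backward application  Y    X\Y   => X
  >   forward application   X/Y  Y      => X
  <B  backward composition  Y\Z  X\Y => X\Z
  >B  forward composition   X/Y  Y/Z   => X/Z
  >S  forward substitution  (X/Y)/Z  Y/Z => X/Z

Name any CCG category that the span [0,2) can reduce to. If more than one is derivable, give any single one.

NP

[0,7] S   <
  [0,2] NP   <
    [0,1] "gave" : S
    [1,2] "often" : NP\S
  [2,7] S\NP   >
    [2,3] "this" : (S\NP)/(NP/PP)
    [3,7] NP/PP   >B
      [3,4] "here" : NP/PP
      [4,7] PP/PP   >S
        [4,6] (PP/NP)/PP   <
          [4,5] "a" : PP
          [5,6] "that" : ((PP/NP)/PP)\PP
        [6,7] "plan" : NP/PP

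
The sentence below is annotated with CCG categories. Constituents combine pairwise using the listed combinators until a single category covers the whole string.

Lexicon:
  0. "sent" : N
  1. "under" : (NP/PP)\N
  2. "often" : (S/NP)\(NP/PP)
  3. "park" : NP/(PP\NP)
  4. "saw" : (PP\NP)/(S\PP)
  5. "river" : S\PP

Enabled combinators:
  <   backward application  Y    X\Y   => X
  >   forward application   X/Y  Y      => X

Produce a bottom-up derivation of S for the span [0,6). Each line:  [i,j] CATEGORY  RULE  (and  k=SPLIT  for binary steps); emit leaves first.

[0,1] N  lex  "sent"
[1,2] (NP/PP)\N  lex  "under"
[0,2] NP/PP  <  k=1
[2,3] (S/NP)\(NP/PP)  lex  "often"
[0,3] S/NP  <  k=2
[3,4] NP/(PP\NP)  lex  "park"
[4,5] (PP\NP)/(S\PP)  lex  "saw"
[5,6] S\PP  lex  "river"
[4,6] PP\NP  >  k=5
[3,6] NP  >  k=4
[0,6] S  >  k=3

[0,6] S   >
  [0,3] S/NP   <
    [0,2] NP/PP   <
      [0,1] "sent" : N
      [1,2] "under" : (NP/PP)\N
    [2,3] "often" : (S/NP)\(NP/PP)
  [3,6] NP   >
    [3,4] "park" : NP/(PP\NP)
    [4,6] PP\NP   >
      [4,5] "saw" : (PP\NP)/(S\PP)
      [5,6] "river" : S\PP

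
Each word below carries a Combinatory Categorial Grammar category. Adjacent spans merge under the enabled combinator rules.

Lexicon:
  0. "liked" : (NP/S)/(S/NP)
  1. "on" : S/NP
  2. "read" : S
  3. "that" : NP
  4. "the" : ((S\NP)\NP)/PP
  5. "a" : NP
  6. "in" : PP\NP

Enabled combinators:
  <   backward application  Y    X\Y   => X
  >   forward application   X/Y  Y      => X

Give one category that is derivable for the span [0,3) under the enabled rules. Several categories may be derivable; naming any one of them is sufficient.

NP

[0,7] S   <
  [0,3] NP   >
    [0,2] NP/S   >
      [0,1] "liked" : (NP/S)/(S/NP)
      [1,2] "on" : S/NP
    [2,3] "read" : S
  [3,7] S\NP   <
    [3,4] "that" : NP
    [4,7] (S\NP)\NP   >
      [4,5] "the" : ((S\NP)\NP)/PP
      [5,7] PP   <
        [5,6] "a" : NP
        [6,7] "in" : PP\NP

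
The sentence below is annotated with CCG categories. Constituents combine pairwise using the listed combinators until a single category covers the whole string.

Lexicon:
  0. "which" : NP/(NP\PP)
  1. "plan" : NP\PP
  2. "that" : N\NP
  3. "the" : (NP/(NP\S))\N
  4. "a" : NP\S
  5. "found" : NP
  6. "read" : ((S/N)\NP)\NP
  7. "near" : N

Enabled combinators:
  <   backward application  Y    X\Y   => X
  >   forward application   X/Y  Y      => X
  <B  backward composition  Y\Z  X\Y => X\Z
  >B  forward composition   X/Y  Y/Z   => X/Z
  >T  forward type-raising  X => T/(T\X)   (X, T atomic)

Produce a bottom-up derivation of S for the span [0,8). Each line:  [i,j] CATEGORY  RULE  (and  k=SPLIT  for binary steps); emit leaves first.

[0,8] S   >
  [0,7] S/N   <
    [0,5] NP   >
      [0,4] NP/(NP\S)   <
        [0,3] N   <
          [0,2] NP   >
            [0,1] "which" : NP/(NP\PP)
            [1,2] "plan" : NP\PP
          [2,3] "that" : N\NP
        [3,4] "the" : (NP/(NP\S))\N
      [4,5] "a" : NP\S
    [5,7] (S/N)\NP   <
      [5,6] "found" : NP
      [6,7] "read" : ((S/N)\NP)\NP
  [7,8] "near" : N

[0,1] NP/(NP\PP)  lex  "which"
[1,2] NP\PP  lex  "plan"
[0,2] NP  >  k=1
[2,3] N\NP  lex  "that"
[0,3] N  <  k=2
[3,4] (NP/(NP\S))\N  lex  "the"
[0,4] NP/(NP\S)  <  k=3
[4,5] NP\S  lex  "a"
[0,5] NP  >  k=4
[5,6] NP  lex  "found"
[6,7] ((S/N)\NP)\NP  lex  "read"
[5,7] (S/N)\NP  <  k=6
[0,7] S/N  <  k=5
[7,8] N  lex  "near"
[0,8] S  >  k=7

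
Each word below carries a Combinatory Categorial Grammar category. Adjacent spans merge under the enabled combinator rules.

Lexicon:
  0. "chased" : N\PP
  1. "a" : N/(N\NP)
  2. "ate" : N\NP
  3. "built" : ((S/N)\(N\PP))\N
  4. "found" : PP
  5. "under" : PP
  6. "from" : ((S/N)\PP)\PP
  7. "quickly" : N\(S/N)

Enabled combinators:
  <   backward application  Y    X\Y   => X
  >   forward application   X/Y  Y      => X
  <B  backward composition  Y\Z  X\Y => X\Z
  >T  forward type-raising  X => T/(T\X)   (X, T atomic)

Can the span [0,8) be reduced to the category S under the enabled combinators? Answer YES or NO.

YES

[0,8] S   >
  [0,4] S/N   <
    [0,1] "chased" : N\PP
    [1,4] (S/N)\(N\PP)   <
      [1,3] N   >
        [1,2] "a" : N/(N\NP)
        [2,3] "ate" : N\NP
      [3,4] "built" : ((S/N)\(N\PP))\N
  [4,8] N   <
    [4,5] "found" : PP
    [5,8] N\PP   <B
      [5,7] (S/N)\PP   <
        [5,6] "under" : PP
        [6,7] "from" : ((S/N)\PP)\PP
      [7,8] "quickly" : N\(S/N)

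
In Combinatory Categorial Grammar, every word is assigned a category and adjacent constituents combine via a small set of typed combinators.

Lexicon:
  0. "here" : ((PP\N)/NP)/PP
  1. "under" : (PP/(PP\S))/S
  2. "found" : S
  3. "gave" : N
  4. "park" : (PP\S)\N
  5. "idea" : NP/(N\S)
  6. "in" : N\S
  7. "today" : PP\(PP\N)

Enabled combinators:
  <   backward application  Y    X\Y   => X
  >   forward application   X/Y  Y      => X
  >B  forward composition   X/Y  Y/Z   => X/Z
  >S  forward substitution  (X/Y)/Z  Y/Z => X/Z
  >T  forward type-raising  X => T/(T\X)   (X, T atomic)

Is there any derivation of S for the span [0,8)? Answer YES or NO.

((PP\N)/NP)/PP (PP/(PP\S))/S S N (PP\S)\N NP/(N\S) N\S PP\(PP\N)
CKY chart[0,8] = {N/(N\PP), NP/(NP\PP), PP, PP/(PP\PP), S/(S\PP)}; S ∉ chart

NO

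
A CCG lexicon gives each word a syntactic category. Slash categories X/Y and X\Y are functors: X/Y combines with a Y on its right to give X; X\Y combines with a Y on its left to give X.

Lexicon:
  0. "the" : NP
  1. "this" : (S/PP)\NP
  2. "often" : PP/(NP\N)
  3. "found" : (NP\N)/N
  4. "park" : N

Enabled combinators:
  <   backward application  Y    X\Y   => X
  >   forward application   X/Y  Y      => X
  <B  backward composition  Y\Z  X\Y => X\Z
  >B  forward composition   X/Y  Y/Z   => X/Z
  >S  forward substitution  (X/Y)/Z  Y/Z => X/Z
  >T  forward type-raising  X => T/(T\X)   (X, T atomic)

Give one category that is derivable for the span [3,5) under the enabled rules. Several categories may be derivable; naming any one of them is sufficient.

NP\N

[0,5] S   >
  [0,2] S/PP   <
    [0,1] "the" : NP
    [1,2] "this" : (S/PP)\NP
  [2,5] PP   >
    [2,3] "often" : PP/(NP\N)
    [3,5] NP\N   >
      [3,4] "found" : (NP\N)/N
      [4,5] "park" : N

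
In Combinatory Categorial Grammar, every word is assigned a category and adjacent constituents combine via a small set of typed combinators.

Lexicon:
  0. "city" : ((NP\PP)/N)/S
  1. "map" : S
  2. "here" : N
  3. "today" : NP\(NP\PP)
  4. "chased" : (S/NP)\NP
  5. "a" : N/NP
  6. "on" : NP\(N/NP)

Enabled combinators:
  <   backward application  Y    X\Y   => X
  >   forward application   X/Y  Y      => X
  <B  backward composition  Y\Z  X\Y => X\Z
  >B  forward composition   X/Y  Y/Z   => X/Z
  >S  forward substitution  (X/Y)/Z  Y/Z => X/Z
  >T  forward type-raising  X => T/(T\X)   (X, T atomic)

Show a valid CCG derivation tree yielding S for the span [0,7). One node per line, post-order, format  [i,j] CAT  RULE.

[0,7] S   >
  [0,5] S/NP   <
    [0,4] NP   <
      [0,3] NP\PP   >
        [0,2] (NP\PP)/N   >
          [0,1] "city" : ((NP\PP)/N)/S
          [1,2] "map" : S
        [2,3] "here" : N
      [3,4] "today" : NP\(NP\PP)
    [4,5] "chased" : (S/NP)\NP
  [5,7] NP   <
    [5,6] "a" : N/NP
    [6,7] "on" : NP\(N/NP)

[0,1] ((NP\PP)/N)/S  lex  "city"
[1,2] S  lex  "map"
[0,2] (NP\PP)/N  >  k=1
[2,3] N  lex  "here"
[0,3] NP\PP  >  k=2
[3,4] NP\(NP\PP)  lex  "today"
[0,4] NP  <  k=3
[4,5] (S/NP)\NP  lex  "chased"
[0,5] S/NP  <  k=4
[5,6] N/NP  lex  "a"
[6,7] NP\(N/NP)  lex  "on"
[5,7] NP  <  k=6
[0,7] S  >  k=5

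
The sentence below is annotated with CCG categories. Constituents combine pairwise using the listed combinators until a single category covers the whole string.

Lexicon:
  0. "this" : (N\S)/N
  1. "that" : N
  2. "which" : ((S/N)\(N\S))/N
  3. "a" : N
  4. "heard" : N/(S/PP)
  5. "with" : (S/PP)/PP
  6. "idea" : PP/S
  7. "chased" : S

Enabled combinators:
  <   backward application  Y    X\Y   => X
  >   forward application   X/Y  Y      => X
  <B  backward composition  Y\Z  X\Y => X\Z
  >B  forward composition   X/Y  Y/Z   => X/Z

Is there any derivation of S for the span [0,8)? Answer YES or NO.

YES

[0,8] S   >
  [0,6] S/PP   >B
    [0,4] S/N   <
      [0,2] N\S   >
        [0,1] "this" : (N\S)/N
        [1,2] "that" : N
      [2,4] (S/N)\(N\S)   >
        [2,3] "which" : ((S/N)\(N\S))/N
        [3,4] "a" : N
    [4,6] N/PP   >B
      [4,5] "heard" : N/(S/PP)
      [5,6] "with" : (S/PP)/PP
  [6,8] PP   >
    [6,7] "idea" : PP/S
    [7,8] "chased" : S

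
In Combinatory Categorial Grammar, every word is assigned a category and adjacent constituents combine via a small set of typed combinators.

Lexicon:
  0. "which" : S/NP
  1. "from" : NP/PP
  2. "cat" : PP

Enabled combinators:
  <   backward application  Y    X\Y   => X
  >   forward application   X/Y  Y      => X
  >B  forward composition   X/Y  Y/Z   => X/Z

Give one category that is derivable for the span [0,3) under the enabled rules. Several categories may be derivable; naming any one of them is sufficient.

S

[0,3] S   >
  [0,2] S/PP   >B
    [0,1] "which" : S/NP
    [1,2] "from" : NP/PP
  [2,3] "cat" : PP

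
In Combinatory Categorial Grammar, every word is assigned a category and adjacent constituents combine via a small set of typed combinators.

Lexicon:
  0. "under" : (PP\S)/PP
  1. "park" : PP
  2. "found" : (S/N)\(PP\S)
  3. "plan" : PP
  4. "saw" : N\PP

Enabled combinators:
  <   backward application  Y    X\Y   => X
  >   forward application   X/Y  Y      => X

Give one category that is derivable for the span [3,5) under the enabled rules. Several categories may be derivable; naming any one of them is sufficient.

N

[0,5] S   >
  [0,3] S/N   <
    [0,2] PP\S   >
      [0,1] "under" : (PP\S)/PP
      [1,2] "park" : PP
    [2,3] "found" : (S/N)\(PP\S)
  [3,5] N   <
    [3,4] "plan" : PP
    [4,5] "saw" : N\PP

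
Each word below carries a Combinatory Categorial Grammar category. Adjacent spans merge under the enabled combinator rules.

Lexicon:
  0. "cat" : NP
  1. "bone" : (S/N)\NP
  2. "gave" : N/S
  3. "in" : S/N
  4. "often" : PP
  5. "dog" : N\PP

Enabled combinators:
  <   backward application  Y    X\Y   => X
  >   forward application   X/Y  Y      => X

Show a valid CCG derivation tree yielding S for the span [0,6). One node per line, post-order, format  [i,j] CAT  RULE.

[0,6] S   >
  [0,2] S/N   <
    [0,1] "cat" : NP
    [1,2] "bone" : (S/N)\NP
  [2,6] N   >
    [2,3] "gave" : N/S
    [3,6] S   >
      [3,4] "in" : S/N
      [4,6] N   <
        [4,5] "often" : PP
        [5,6] "dog" : N\PP

[0,1] NP  lex  "cat"
[1,2] (S/N)\NP  lex  "bone"
[0,2] S/N  <  k=1
[2,3] N/S  lex  "gave"
[3,4] S/N  lex  "in"
[4,5] PP  lex  "often"
[5,6] N\PP  lex  "dog"
[4,6] N  <  k=5
[3,6] S  >  k=4
[2,6] N  >  k=3
[0,6] S  >  k=2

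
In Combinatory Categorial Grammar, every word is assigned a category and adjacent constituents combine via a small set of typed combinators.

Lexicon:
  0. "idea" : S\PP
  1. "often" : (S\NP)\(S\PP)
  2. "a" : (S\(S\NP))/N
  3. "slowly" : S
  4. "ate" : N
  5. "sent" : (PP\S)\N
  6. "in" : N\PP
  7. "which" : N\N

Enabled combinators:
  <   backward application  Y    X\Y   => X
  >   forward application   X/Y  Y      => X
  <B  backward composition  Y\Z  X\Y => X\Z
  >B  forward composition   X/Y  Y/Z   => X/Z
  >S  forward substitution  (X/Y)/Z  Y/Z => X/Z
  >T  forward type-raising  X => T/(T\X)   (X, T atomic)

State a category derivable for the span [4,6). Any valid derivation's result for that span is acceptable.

PP\S

[0,8] S   <
  [0,2] S\NP   <
    [0,1] "idea" : S\PP
    [1,2] "often" : (S\NP)\(S\PP)
  [2,8] S\(S\NP)   >
    [2,3] "a" : (S\(S\NP))/N
    [3,8] N   >
      [3,4] N/(N\S)   >T
        [3,4] "slowly" : S
      [4,8] N\S   <B
        [4,6] PP\S   <
          [4,5] "ate" : N
          [5,6] "sent" : (PP\S)\N
        [6,8] N\PP   <B
          [6,7] "in" : N\PP
          [7,8] "which" : N\N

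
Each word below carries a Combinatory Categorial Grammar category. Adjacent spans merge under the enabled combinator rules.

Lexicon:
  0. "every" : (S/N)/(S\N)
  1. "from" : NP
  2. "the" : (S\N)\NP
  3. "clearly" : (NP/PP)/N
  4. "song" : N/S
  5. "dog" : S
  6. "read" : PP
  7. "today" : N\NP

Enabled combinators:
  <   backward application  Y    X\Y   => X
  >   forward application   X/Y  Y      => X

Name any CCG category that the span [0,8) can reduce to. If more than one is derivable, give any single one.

[0,8] S   >
  [0,3] S/N   >
    [0,1] "every" : (S/N)/(S\N)
    [1,3] S\N   <
      [1,2] "from" : NP
      [2,3] "the" : (S\N)\NP
  [3,8] N   <
    [3,7] NP   >
      [3,6] NP/PP   >
        [3,4] "clearly" : (NP/PP)/N
        [4,6] N   >
          [4,5] "song" : N/S
          [5,6] "dog" : S
      [6,7] "read" : PP
    [7,8] "today" : N\NP

S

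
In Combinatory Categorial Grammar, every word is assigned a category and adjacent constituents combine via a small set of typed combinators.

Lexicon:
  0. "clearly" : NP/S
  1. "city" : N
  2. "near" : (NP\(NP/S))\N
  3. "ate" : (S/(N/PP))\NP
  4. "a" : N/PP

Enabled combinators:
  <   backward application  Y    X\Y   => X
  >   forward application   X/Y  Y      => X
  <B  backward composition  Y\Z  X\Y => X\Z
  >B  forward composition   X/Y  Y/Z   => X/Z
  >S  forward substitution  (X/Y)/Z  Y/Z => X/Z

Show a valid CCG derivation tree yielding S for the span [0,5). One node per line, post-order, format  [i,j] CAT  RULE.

[0,5] S   >
  [0,4] S/(N/PP)   <
    [0,3] NP   <
      [0,1] "clearly" : NP/S
      [1,3] NP\(NP/S)   <
        [1,2] "city" : N
        [2,3] "near" : (NP\(NP/S))\N
    [3,4] "ate" : (S/(N/PP))\NP
  [4,5] "a" : N/PP

[0,1] NP/S  lex  "clearly"
[1,2] N  lex  "city"
[2,3] (NP\(NP/S))\N  lex  "near"
[1,3] NP\(NP/S)  <  k=2
[0,3] NP  <  k=1
[3,4] (S/(N/PP))\NP  lex  "ate"
[0,4] S/(N/PP)  <  k=3
[4,5] N/PP  lex  "a"
[0,5] S  >  k=4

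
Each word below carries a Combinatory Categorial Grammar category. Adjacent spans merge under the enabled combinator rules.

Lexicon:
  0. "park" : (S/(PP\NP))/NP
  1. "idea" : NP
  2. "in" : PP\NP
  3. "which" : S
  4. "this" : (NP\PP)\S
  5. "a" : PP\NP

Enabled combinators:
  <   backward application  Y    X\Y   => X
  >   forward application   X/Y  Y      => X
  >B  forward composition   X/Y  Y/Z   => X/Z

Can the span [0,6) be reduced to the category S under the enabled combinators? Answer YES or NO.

[0,6] S   >
  [0,5] S/(PP\NP)   >
    [0,1] "park" : (S/(PP\NP))/NP
    [1,5] NP   <
      [1,3] PP   <
        [1,2] "idea" : NP
        [2,3] "in" : PP\NP
      [3,5] NP\PP   <
        [3,4] "which" : S
        [4,5] "this" : (NP\PP)\S
  [5,6] "a" : PP\NP

YES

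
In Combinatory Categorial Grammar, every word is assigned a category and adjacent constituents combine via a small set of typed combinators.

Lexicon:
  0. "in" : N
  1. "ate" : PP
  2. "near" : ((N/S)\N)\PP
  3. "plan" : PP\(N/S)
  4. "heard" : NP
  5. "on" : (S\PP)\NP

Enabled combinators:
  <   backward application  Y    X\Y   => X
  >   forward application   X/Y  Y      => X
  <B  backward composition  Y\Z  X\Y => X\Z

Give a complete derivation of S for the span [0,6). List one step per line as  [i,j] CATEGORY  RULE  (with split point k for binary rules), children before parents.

[0,1] N  lex  "in"
[1,2] PP  lex  "ate"
[2,3] ((N/S)\N)\PP  lex  "near"
[1,3] (N/S)\N  <  k=2
[3,4] PP\(N/S)  lex  "plan"
[1,4] PP\N  <B  k=3
[4,5] NP  lex  "heard"
[5,6] (S\PP)\NP  lex  "on"
[4,6] S\PP  <  k=5
[1,6] S\N  <B  k=4
[0,6] S  <  k=1

[0,6] S   <
  [0,1] "in" : N
  [1,6] S\N   <B
    [1,4] PP\N   <B
      [1,3] (N/S)\N   <
        [1,2] "ate" : PP
        [2,3] "near" : ((N/S)\N)\PP
      [3,4] "plan" : PP\(N/S)
    [4,6] S\PP   <
      [4,5] "heard" : NP
      [5,6] "on" : (S\PP)\NP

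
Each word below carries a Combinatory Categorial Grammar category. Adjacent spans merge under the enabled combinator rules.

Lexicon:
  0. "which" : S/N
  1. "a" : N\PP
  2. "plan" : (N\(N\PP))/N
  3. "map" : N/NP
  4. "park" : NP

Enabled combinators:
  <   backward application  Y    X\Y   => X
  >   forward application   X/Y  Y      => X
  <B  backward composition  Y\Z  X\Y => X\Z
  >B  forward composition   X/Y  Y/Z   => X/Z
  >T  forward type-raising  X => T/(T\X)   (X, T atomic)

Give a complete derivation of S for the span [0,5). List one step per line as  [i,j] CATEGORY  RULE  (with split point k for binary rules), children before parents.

[0,5] S   >
  [0,1] "which" : S/N
  [1,5] N   <
    [1,2] "a" : N\PP
    [2,5] N\(N\PP)   >
      [2,3] "plan" : (N\(N\PP))/N
      [3,5] N   >
        [3,4] "map" : N/NP
        [4,5] "park" : NP

[0,1] S/N  lex  "which"
[1,2] N\PP  lex  "a"
[2,3] (N\(N\PP))/N  lex  "plan"
[3,4] N/NP  lex  "map"
[4,5] NP  lex  "park"
[3,5] N  >  k=4
[2,5] N\(N\PP)  >  k=3
[1,5] N  <  k=2
[0,5] S  >  k=1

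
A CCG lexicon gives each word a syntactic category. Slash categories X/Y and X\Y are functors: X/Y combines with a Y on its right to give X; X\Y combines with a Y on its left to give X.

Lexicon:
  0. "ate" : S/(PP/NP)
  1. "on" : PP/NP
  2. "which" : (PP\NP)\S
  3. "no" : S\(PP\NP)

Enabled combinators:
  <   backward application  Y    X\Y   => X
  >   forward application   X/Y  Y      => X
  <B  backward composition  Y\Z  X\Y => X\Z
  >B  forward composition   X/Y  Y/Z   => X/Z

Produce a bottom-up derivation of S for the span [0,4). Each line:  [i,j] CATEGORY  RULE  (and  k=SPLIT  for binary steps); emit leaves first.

[0,4] S   <
  [0,3] PP\NP   <
    [0,2] S   >
      [0,1] "ate" : S/(PP/NP)
      [1,2] "on" : PP/NP
    [2,3] "which" : (PP\NP)\S
  [3,4] "no" : S\(PP\NP)

[0,1] S/(PP/NP)  lex  "ate"
[1,2] PP/NP  lex  "on"
[0,2] S  >  k=1
[2,3] (PP\NP)\S  lex  "which"
[0,3] PP\NP  <  k=2
[3,4] S\(PP\NP)  lex  "no"
[0,4] S  <  k=3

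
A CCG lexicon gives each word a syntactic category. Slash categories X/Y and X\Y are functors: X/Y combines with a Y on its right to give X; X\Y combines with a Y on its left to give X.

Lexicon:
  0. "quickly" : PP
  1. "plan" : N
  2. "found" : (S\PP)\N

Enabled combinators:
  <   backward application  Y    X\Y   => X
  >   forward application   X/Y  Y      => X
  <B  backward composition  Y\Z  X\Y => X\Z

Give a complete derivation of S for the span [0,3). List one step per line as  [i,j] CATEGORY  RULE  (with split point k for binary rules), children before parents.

[0,1] PP  lex  "quickly"
[1,2] N  lex  "plan"
[2,3] (S\PP)\N  lex  "found"
[1,3] S\PP  <  k=2
[0,3] S  <  k=1

[0,3] S   <
  [0,1] "quickly" : PP
  [1,3] S\PP   <
    [1,2] "plan" : N
    [2,3] "found" : (S\PP)\N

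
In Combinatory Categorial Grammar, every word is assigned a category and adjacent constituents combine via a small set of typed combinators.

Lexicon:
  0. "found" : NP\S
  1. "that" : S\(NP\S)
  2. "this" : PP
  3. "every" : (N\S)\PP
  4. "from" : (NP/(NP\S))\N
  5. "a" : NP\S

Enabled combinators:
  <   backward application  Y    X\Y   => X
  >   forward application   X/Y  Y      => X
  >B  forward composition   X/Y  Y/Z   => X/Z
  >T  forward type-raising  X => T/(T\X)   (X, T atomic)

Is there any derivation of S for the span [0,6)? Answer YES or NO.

NO

NP\S S\(NP\S) PP (N\S)\PP (NP/(NP\S))\N NP\S
CKY chart[0,6] = {N/(N\NP), NP, NP/(NP\NP), PP/(PP\NP), S/(S\NP)}; S ∉ chart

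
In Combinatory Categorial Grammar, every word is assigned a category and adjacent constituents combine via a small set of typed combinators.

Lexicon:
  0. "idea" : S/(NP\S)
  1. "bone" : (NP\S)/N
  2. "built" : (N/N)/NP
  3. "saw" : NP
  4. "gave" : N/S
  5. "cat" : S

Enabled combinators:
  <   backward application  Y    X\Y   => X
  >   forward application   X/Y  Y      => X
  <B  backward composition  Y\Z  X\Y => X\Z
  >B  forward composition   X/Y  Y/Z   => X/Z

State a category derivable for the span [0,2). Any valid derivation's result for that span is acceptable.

[0,6] S   >
  [0,4] S/N   >B
    [0,2] S/N   >B
      [0,1] "idea" : S/(NP\S)
      [1,2] "bone" : (NP\S)/N
    [2,4] N/N   >
      [2,3] "built" : (N/N)/NP
      [3,4] "saw" : NP
  [4,6] N   >
    [4,5] "gave" : N/S
    [5,6] "cat" : S

S/N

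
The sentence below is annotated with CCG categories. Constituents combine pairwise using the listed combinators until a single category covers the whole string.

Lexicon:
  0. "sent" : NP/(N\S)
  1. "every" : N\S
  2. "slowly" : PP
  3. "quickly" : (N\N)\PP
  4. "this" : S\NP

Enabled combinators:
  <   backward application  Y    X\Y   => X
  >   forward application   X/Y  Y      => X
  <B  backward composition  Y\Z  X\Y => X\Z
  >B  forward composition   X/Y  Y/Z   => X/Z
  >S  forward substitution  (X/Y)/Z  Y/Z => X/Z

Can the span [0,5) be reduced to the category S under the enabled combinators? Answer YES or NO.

[0,5] S   <
  [0,4] NP   >
    [0,1] "sent" : NP/(N\S)
    [1,4] N\S   <B
      [1,2] "every" : N\S
      [2,4] N\N   <
        [2,3] "slowly" : PP
        [3,4] "quickly" : (N\N)\PP
  [4,5] "this" : S\NP

YES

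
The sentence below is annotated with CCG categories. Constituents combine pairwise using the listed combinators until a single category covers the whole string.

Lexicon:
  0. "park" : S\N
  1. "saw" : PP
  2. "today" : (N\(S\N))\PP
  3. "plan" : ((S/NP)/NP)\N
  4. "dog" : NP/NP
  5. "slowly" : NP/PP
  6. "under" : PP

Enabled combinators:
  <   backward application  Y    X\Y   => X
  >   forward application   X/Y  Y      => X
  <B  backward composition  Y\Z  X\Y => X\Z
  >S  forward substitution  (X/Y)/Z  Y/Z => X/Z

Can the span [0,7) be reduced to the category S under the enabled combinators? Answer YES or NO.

[0,7] S   >
  [0,5] S/NP   >S
    [0,4] (S/NP)/NP   <
      [0,3] N   <
        [0,1] "park" : S\N
        [1,3] N\(S\N)   <
          [1,2] "saw" : PP
          [2,3] "today" : (N\(S\N))\PP
      [3,4] "plan" : ((S/NP)/NP)\N
    [4,5] "dog" : NP/NP
  [5,7] NP   >
    [5,6] "slowly" : NP/PP
    [6,7] "under" : PP

YES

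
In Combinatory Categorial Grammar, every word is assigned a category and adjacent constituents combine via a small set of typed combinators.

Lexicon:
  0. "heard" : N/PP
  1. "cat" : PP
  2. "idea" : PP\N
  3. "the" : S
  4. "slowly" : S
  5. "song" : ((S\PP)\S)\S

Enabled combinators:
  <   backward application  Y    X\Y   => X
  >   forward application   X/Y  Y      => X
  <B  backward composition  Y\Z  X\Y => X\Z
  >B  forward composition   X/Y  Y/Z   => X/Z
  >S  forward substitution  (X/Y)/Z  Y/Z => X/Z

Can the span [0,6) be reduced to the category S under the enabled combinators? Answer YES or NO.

YES

[0,6] S   <
  [0,3] PP   <
    [0,2] N   >
      [0,1] "heard" : N/PP
      [1,2] "cat" : PP
    [2,3] "idea" : PP\N
  [3,6] S\PP   <
    [3,4] "the" : S
    [4,6] (S\PP)\S   <
      [4,5] "slowly" : S
      [5,6] "song" : ((S\PP)\S)\S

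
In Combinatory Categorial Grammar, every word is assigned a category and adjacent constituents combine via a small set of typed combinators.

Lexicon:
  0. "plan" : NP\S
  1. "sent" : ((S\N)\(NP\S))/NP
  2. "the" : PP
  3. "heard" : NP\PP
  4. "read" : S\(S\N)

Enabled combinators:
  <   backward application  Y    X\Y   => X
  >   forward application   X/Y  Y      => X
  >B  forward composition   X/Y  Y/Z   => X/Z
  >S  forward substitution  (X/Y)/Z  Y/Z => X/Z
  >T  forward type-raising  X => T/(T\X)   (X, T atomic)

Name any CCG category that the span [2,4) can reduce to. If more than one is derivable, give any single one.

NP

[0,5] S   <
  [0,4] S\N   <
    [0,1] "plan" : NP\S
    [1,4] (S\N)\(NP\S)   >
      [1,2] "sent" : ((S\N)\(NP\S))/NP
      [2,4] NP   >
        [2,3] NP/(NP\PP)   >T
          [2,3] "the" : PP
        [3,4] "heard" : NP\PP
  [4,5] "read" : S\(S\N)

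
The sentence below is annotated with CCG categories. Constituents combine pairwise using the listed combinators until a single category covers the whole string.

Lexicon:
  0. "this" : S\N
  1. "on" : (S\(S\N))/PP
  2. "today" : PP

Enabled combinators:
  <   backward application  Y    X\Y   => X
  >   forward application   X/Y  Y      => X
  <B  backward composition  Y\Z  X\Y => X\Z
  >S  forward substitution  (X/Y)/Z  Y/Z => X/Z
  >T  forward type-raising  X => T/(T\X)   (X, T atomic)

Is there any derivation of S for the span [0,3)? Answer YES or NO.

[0,3] S   <
  [0,1] "this" : S\N
  [1,3] S\(S\N)   >
    [1,2] "on" : (S\(S\N))/PP
    [2,3] "today" : PP

YES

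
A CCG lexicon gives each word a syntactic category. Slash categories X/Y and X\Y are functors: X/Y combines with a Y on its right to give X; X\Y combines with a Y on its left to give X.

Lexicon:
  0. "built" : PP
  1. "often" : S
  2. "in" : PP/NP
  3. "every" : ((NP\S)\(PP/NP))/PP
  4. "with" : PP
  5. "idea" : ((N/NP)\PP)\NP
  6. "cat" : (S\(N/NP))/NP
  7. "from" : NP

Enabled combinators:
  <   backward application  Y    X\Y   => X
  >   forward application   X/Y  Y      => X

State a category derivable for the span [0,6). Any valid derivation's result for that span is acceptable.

[0,8] S   <
  [0,6] N/NP   <
    [0,1] "built" : PP
    [1,6] (N/NP)\PP   <
      [1,5] NP   <
        [1,2] "often" : S
        [2,5] NP\S   <
          [2,3] "in" : PP/NP
          [3,5] (NP\S)\(PP/NP)   >
            [3,4] "every" : ((NP\S)\(PP/NP))/PP
            [4,5] "with" : PP
      [5,6] "idea" : ((N/NP)\PP)\NP
  [6,8] S\(N/NP)   >
    [6,7] "cat" : (S\(N/NP))/NP
    [7,8] "from" : NP

N/NP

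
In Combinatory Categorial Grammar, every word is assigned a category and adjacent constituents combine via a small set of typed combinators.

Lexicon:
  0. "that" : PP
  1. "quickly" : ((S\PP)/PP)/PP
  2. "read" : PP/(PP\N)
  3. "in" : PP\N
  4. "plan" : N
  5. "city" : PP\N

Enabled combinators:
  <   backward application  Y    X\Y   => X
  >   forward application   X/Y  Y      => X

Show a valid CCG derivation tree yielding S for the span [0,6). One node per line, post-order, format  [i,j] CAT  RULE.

[0,1] PP  lex  "that"
[1,2] ((S\PP)/PP)/PP  lex  "quickly"
[2,3] PP/(PP\N)  lex  "read"
[3,4] PP\N  lex  "in"
[2,4] PP  >  k=3
[1,4] (S\PP)/PP  >  k=2
[4,5] N  lex  "plan"
[5,6] PP\N  lex  "city"
[4,6] PP  <  k=5
[1,6] S\PP  >  k=4
[0,6] S  <  k=1

[0,6] S   <
  [0,1] "that" : PP
  [1,6] S\PP   >
    [1,4] (S\PP)/PP   >
      [1,2] "quickly" : ((S\PP)/PP)/PP
      [2,4] PP   >
        [2,3] "read" : PP/(PP\N)
        [3,4] "in" : PP\N
    [4,6] PP   <
      [4,5] "plan" : N
      [5,6] "city" : PP\N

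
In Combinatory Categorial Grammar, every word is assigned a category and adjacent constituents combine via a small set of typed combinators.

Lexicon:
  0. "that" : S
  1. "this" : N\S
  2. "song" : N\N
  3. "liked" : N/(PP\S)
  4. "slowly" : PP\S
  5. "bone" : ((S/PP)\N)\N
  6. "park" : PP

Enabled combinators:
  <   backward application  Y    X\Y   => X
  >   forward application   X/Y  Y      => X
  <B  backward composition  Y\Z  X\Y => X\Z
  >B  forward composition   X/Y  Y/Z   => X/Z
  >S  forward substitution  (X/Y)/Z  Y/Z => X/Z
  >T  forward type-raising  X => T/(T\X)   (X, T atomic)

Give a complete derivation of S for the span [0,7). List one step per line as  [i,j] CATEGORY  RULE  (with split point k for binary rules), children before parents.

[0,1] S  lex  "that"
[0,1] N/(N\S)  >T
[1,2] N\S  lex  "this"
[2,3] N\N  lex  "song"
[1,3] N\S  <B  k=2
[0,3] N  >  k=1
[3,4] N/(PP\S)  lex  "liked"
[4,5] PP\S  lex  "slowly"
[3,5] N  >  k=4
[5,6] ((S/PP)\N)\N  lex  "bone"
[3,6] (S/PP)\N  <  k=5
[0,6] S/PP  <  k=3
[6,7] PP  lex  "park"
[0,7] S  >  k=6

[0,7] S   >
  [0,6] S/PP   <
    [0,3] N   >
      [0,1] N/(N\S)   >T
        [0,1] "that" : S
      [1,3] N\S   <B
        [1,2] "this" : N\S
        [2,3] "song" : N\N
    [3,6] (S/PP)\N   <
      [3,5] N   >
        [3,4] "liked" : N/(PP\S)
        [4,5] "slowly" : PP\S
      [5,6] "bone" : ((S/PP)\N)\N
  [6,7] "park" : PP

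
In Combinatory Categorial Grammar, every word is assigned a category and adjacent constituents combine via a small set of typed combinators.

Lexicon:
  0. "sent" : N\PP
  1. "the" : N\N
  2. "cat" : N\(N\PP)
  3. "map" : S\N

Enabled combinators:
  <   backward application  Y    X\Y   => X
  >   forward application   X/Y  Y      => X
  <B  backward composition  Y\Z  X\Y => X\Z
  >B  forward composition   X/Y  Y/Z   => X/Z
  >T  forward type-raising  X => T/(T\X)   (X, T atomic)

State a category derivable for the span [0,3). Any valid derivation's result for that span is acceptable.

N

[0,4] S   <
  [0,3] N   <
    [0,2] N\PP   <B
      [0,1] "sent" : N\PP
      [1,2] "the" : N\N
    [2,3] "cat" : N\(N\PP)
  [3,4] "map" : S\N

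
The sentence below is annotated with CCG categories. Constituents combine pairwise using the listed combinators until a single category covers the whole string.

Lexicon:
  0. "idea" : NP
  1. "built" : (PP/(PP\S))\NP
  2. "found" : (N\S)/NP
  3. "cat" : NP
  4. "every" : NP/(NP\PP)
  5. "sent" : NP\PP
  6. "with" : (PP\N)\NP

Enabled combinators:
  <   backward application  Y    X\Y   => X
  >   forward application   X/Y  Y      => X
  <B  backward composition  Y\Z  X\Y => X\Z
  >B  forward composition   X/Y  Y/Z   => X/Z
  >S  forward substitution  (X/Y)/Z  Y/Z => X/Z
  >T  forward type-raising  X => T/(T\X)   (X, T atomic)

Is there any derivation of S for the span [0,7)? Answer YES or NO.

NP (PP/(PP\S))\NP (N\S)/NP NP NP/(NP\PP) NP\PP (PP\N)\NP
CKY chart[0,7] = {N/(N\PP), NP/(NP\PP), PP, PP/(PP\PP), S/(S\PP)}; S ∉ chart

NO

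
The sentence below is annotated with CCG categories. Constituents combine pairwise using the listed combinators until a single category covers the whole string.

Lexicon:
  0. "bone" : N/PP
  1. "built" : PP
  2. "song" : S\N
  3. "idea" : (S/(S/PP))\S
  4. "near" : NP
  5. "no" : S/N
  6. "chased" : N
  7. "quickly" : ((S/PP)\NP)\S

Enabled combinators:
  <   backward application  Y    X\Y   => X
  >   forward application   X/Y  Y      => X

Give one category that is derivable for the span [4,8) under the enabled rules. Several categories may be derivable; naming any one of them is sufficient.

S/PP

[0,8] S   >
  [0,4] S/(S/PP)   <
    [0,3] S   <
      [0,2] N   >
        [0,1] "bone" : N/PP
        [1,2] "built" : PP
      [2,3] "song" : S\N
    [3,4] "idea" : (S/(S/PP))\S
  [4,8] S/PP   <
    [4,5] "near" : NP
    [5,8] (S/PP)\NP   <
      [5,7] S   >
        [5,6] "no" : S/N
        [6,7] "chased" : N
      [7,8] "quickly" : ((S/PP)\NP)\S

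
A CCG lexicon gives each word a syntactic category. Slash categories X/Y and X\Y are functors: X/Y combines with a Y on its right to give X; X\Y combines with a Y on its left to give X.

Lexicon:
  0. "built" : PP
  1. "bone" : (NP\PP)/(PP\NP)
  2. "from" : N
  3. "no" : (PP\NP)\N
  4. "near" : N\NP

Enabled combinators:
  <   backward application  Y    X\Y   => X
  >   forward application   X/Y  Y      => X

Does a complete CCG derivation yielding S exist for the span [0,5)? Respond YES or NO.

PP (NP\PP)/(PP\NP) N (PP\NP)\N N\NP
CKY chart[0,5] = {N}; S ∉ chart

NO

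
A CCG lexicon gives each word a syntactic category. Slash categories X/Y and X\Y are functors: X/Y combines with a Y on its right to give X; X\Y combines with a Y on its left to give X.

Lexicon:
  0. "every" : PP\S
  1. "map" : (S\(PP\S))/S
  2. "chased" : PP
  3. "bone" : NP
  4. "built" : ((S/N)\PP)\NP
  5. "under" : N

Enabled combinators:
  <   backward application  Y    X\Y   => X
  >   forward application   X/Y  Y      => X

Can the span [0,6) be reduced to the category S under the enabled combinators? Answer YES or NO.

[0,6] S   <
  [0,1] "every" : PP\S
  [1,6] S\(PP\S)   >
    [1,2] "map" : (S\(PP\S))/S
    [2,6] S   >
      [2,5] S/N   <
        [2,3] "chased" : PP
        [3,5] (S/N)\PP   <
          [3,4] "bone" : NP
          [4,5] "built" : ((S/N)\PP)\NP
      [5,6] "under" : N

YES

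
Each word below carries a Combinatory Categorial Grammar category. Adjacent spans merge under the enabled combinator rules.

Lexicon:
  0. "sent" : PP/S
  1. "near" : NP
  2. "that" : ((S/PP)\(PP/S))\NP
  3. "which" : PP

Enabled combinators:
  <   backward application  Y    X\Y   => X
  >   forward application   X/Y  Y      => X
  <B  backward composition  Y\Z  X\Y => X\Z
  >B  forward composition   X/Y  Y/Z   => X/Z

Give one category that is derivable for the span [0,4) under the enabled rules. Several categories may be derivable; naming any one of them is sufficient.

S

[0,4] S   >
  [0,3] S/PP   <
    [0,1] "sent" : PP/S
    [1,3] (S/PP)\(PP/S)   <
      [1,2] "near" : NP
      [2,3] "that" : ((S/PP)\(PP/S))\NP
  [3,4] "which" : PP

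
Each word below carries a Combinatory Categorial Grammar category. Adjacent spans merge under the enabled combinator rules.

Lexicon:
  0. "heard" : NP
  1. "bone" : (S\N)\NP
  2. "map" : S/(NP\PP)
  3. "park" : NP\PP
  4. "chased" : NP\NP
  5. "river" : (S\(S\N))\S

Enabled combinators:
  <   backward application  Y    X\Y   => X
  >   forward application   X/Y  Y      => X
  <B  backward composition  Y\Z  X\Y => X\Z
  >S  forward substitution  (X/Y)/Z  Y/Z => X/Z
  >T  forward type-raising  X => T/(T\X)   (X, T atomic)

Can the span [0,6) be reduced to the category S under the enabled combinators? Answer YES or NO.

[0,6] S   <
  [0,2] S\N   <
    [0,1] "heard" : NP
    [1,2] "bone" : (S\N)\NP
  [2,6] S\(S\N)   <
    [2,5] S   >
      [2,3] "map" : S/(NP\PP)
      [3,5] NP\PP   <B
        [3,4] "park" : NP\PP
        [4,5] "chased" : NP\NP
    [5,6] "river" : (S\(S\N))\S

YES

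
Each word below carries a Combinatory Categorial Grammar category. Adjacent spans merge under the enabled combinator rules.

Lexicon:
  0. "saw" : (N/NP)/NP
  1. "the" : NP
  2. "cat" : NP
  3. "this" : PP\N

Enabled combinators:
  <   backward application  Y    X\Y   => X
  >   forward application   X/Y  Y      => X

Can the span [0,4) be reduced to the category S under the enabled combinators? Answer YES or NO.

(N/NP)/NP NP NP PP\N
CKY chart[0,4] = {PP}; S ∉ chart

NO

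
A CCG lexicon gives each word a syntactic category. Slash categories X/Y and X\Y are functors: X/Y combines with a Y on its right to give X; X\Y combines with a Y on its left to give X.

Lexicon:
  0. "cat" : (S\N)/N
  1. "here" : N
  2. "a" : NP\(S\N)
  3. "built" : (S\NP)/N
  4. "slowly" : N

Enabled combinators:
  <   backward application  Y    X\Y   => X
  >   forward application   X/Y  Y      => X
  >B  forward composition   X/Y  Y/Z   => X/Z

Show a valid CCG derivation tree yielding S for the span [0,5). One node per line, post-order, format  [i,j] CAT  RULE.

[0,5] S   <
  [0,3] NP   <
    [0,2] S\N   >
      [0,1] "cat" : (S\N)/N
      [1,2] "here" : N
    [2,3] "a" : NP\(S\N)
  [3,5] S\NP   >
    [3,4] "built" : (S\NP)/N
    [4,5] "slowly" : N

[0,1] (S\N)/N  lex  "cat"
[1,2] N  lex  "here"
[0,2] S\N  >  k=1
[2,3] NP\(S\N)  lex  "a"
[0,3] NP  <  k=2
[3,4] (S\NP)/N  lex  "built"
[4,5] N  lex  "slowly"
[3,5] S\NP  >  k=4
[0,5] S  <  k=3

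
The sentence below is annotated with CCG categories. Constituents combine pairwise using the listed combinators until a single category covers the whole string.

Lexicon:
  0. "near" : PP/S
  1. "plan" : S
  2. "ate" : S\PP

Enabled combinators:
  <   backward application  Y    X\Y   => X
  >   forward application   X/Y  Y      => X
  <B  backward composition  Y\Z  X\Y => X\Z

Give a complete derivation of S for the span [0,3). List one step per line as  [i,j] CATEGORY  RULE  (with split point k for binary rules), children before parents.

[0,3] S   <
  [0,2] PP   >
    [0,1] "near" : PP/S
    [1,2] "plan" : S
  [2,3] "ate" : S\PP

[0,1] PP/S  lex  "near"
[1,2] S  lex  "plan"
[0,2] PP  >  k=1
[2,3] S\PP  lex  "ate"
[0,3] S  <  k=2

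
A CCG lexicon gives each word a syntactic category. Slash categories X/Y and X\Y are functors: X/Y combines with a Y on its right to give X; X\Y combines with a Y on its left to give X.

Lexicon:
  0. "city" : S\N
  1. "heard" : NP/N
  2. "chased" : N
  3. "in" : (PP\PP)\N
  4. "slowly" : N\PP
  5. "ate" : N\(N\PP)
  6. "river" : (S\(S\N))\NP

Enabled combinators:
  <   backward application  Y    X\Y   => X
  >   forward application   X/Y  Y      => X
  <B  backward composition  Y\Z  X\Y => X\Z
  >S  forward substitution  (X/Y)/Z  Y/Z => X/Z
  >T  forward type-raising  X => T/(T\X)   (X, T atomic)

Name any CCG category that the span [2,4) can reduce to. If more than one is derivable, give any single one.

PP\PP

[0,7] S   <
  [0,1] "city" : S\N
  [1,7] S\(S\N)   <
    [1,6] NP   >
      [1,2] "heard" : NP/N
      [2,6] N   <
        [2,5] N\PP   <B
          [2,4] PP\PP   <
            [2,3] "chased" : N
            [3,4] "in" : (PP\PP)\N
          [4,5] "slowly" : N\PP
        [5,6] "ate" : N\(N\PP)
    [6,7] "river" : (S\(S\N))\NP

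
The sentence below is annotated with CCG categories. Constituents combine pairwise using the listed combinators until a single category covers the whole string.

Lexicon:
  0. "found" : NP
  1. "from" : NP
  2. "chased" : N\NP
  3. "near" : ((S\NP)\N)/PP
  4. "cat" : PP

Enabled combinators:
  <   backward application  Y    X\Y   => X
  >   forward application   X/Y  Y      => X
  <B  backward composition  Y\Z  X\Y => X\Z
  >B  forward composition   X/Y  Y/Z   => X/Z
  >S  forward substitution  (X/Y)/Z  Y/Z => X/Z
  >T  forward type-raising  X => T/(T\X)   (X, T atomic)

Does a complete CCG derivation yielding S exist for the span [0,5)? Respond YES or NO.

YES

[0,5] S   >
  [0,1] S/(S\NP)   >T
    [0,1] "found" : NP
  [1,5] S\NP   <
    [1,3] N   <
      [1,2] "from" : NP
      [2,3] "chased" : N\NP
    [3,5] (S\NP)\N   >
      [3,4] "near" : ((S\NP)\N)/PP
      [4,5] "cat" : PP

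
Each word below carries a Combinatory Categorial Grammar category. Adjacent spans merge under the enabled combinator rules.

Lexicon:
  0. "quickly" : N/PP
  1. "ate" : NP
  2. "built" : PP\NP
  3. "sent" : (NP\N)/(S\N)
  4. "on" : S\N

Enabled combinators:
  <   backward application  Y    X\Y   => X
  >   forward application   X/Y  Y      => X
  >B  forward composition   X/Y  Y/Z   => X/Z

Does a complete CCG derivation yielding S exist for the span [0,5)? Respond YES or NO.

N/PP NP PP\NP (NP\N)/(S\N) S\N
CKY chart[0,5] = {NP}; S ∉ chart

NO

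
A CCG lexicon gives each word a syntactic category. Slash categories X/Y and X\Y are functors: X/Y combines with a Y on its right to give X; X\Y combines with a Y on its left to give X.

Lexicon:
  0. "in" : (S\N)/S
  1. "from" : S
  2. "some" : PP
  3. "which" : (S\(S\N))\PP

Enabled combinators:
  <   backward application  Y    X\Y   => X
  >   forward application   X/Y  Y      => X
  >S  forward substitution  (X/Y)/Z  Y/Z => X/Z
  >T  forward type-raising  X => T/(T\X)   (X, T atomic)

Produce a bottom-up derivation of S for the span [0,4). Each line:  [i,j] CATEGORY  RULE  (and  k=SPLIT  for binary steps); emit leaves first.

[0,4] S   <
  [0,2] S\N   >
    [0,1] "in" : (S\N)/S
    [1,2] "from" : S
  [2,4] S\(S\N)   <
    [2,3] "some" : PP
    [3,4] "which" : (S\(S\N))\PP

[0,1] (S\N)/S  lex  "in"
[1,2] S  lex  "from"
[0,2] S\N  >  k=1
[2,3] PP  lex  "some"
[3,4] (S\(S\N))\PP  lex  "which"
[2,4] S\(S\N)  <  k=3
[0,4] S  <  k=2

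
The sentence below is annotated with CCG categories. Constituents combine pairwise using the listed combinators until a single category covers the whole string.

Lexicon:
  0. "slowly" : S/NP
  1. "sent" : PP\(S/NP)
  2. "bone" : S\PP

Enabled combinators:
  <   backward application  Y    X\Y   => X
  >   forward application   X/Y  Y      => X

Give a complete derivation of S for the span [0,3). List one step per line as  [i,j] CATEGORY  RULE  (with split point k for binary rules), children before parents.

[0,1] S/NP  lex  "slowly"
[1,2] PP\(S/NP)  lex  "sent"
[0,2] PP  <  k=1
[2,3] S\PP  lex  "bone"
[0,3] S  <  k=2

[0,3] S   <
  [0,2] PP   <
    [0,1] "slowly" : S/NP
    [1,2] "sent" : PP\(S/NP)
  [2,3] "bone" : S\PP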